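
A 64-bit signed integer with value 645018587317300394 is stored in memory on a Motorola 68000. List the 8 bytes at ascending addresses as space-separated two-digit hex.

645018587317300394 in hexadecimal, padded to 64 bits, is 0x08F390FCDA926CAA.
Split into bytes (most-significant first): 08 F3 90 FC DA 92 6C AA.
Big-endian stores the most-significant byte at the lowest address.
So the memory order matches the most-significant-first order: 08 F3 90 FC DA 92 6C AA.

08 F3 90 FC DA 92 6C AA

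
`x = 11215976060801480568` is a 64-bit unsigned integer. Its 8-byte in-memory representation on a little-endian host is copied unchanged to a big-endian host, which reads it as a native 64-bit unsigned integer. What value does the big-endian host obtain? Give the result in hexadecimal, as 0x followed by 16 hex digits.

11215976060801480568 in 64-bit hexadecimal is 0x9BA726CD715B7778.
Stored little-endian, the bytes at ascending addresses are 78 77 5B 71 CD 26 A7 9B.
Read back as big-endian, the last byte is least significant, giving 0x78775B71CD26A79B.

0x78775B71CD26A79B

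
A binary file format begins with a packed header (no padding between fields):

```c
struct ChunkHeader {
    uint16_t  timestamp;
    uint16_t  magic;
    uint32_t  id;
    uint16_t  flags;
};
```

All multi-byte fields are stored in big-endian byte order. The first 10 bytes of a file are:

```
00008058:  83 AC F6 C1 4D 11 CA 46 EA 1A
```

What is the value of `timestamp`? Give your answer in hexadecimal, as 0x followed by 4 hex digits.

0x83AC

`timestamp` is the first field, at byte offset 0, occupying 2 bytes.
Bytes at offsets 0..1: 83 AC.
Big-endian: lowest address holds the most-significant byte.
The bytes are already most-significant first: 0x83AC.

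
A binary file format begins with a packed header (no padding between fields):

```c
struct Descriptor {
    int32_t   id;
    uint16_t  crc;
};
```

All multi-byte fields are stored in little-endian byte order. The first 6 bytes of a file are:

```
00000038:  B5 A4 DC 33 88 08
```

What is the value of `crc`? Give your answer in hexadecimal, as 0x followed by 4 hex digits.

`crc` follows `id` (4 bytes), so it starts at byte offset 4 and occupies 2 bytes.
Bytes at offsets 4..5: 88 08.
In little-endian order the low byte comes first in memory.
Reassemble most-significant byte first: 08 88 → 0x0888.

0x0888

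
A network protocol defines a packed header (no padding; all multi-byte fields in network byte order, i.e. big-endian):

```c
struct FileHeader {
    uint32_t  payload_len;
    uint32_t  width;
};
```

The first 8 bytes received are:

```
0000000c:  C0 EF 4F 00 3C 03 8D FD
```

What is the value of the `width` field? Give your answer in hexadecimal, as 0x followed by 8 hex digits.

`width` follows `payload_len` (4 bytes), so it starts at byte offset 4 and occupies 4 bytes.
Bytes at offsets 4..7: 3C 03 8D FD.
Big-endian stores the most-significant byte at the lowest address.
The bytes are already most-significant first: 0x3C038DFD.

0x3C038DFD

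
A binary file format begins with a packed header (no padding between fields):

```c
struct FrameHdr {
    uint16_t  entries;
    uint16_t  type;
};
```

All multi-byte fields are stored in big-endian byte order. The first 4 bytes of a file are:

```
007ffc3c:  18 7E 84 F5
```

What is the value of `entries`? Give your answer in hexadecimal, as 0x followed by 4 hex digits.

0x187E

`entries` is the first field, at byte offset 0, occupying 2 bytes.
Bytes at offsets 0..1: 18 7E.
Big-endian: lowest address holds the most-significant byte.
The bytes are already most-significant first: 0x187E.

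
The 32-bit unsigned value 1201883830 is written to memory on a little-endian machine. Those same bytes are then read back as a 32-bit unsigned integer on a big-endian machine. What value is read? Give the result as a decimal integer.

3058344775

1201883830 in 32-bit hexadecimal is 0x47A34AB6.
Stored little-endian, the bytes at ascending addresses are B6 4A A3 47.
Read back as big-endian, the last byte is least significant, giving 0xB64AA347.
0xB64AA347 = 3058344775.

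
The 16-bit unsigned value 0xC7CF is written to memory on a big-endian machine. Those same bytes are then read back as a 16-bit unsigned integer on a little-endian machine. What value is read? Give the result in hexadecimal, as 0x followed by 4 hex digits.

0xCFC7

Stored big-endian, the bytes at ascending addresses are C7 CF.
Read back as little-endian, the first byte is least significant, giving 0xCFC7.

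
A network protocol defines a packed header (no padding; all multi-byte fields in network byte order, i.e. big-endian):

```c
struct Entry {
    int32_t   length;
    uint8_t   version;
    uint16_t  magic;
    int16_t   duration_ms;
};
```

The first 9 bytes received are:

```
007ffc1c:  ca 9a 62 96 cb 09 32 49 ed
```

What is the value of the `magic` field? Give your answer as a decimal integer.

`magic` follows `length` (4 B), `version` (1 B), so it starts at offset 4 + 1 = 5 and occupies 2 bytes.
Bytes at offsets 5..6: 09 32.
In big-endian order the high byte comes first in memory.
The bytes are already most-significant first: 0x0932.
0x0932 = 2354.

2354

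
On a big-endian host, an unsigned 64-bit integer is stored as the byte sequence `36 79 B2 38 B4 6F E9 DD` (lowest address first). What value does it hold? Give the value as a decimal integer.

3925364506845243869

Big-endian stores the most-significant byte at the lowest address.
The bytes are already most-significant first: 0x3679B238B46FE9DD.
0x3679B238B46FE9DD = 3925364506845243869.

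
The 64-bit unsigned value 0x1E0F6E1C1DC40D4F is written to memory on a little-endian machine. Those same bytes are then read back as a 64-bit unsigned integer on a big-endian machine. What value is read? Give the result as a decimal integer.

5696424733003616030

Stored little-endian, the bytes at ascending addresses are 4F 0D C4 1D 1C 6E 0F 1E.
Read back as big-endian, the last byte is least significant, giving 0x4F0DC41D1C6E0F1E.
0x4F0DC41D1C6E0F1E = 5696424733003616030.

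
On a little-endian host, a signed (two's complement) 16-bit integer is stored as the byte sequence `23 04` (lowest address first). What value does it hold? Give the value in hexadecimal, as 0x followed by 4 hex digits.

Little-endian: lowest address holds the least-significant byte.
Reassemble most-significant byte first: 04 23 → 0x0423.

0x0423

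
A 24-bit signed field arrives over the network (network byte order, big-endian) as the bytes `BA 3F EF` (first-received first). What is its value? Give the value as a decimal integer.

Big-endian: lowest address holds the most-significant byte.
The bytes are already most-significant first: 0xBA3FEF.
Top bit is set, so as a signed 24-bit value this is 0xBA3FEF − 2^24 = -4571153.

-4571153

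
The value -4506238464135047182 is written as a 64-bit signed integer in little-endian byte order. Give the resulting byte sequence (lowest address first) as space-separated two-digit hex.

Two's complement of -4506238464135047182 in 64 bits: 4506238464135047182 = 0x3E8960020FF8A80E; invert → 0xC1769FFDF00757F1; add 1 → 0xC1769FFDF00757F2.
Split into bytes (most-significant first): C1 76 9F FD F0 07 57 F2.
Little-endian stores the least-significant byte at the lowest address.
So at ascending addresses the bytes are F2 57 07 F0 FD 9F 76 C1.

F2 57 07 F0 FD 9F 76 C1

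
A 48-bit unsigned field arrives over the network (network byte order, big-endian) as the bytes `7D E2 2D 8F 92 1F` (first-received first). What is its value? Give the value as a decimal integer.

Big-endian: lowest address holds the most-significant byte.
The bytes are already most-significant first: 0x7DE22D8F921F.
0x7DE22D8F921F = 138410380464671.

138410380464671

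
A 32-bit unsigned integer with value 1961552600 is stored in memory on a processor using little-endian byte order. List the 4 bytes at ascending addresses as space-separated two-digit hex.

D8 EA EA 74

1961552600 in hexadecimal, padded to 32 bits, is 0x74EAEAD8.
Split into bytes (most-significant first): 74 EA EA D8.
Little-endian stores the least-significant byte at the lowest address.
So at ascending addresses the bytes are D8 EA EA 74.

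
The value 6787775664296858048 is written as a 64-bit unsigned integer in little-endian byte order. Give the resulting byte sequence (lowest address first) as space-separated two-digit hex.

6787775664296858048 in hexadecimal, padded to 64 bits, is 0x5E330600E57491C0.
Split into bytes (most-significant first): 5E 33 06 00 E5 74 91 C0.
Little-endian: lowest address holds the least-significant byte.
So at ascending addresses the bytes are C0 91 74 E5 00 06 33 5E.

C0 91 74 E5 00 06 33 5E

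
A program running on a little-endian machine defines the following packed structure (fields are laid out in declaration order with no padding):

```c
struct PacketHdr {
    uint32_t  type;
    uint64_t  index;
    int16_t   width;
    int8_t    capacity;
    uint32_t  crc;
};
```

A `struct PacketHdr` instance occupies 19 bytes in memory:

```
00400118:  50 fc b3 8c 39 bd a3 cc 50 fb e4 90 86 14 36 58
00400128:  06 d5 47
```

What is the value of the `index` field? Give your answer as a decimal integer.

`index` follows `type` (4 bytes), so it starts at byte offset 4 and occupies 8 bytes.
Bytes at offsets 4..11: 39 BD A3 CC 50 FB E4 90.
In little-endian order the low byte comes first in memory.
Reassemble most-significant byte first: 90 E4 FB 50 CC A3 BD 39 → 0x90E4FB50CCA3BD39.
0x90E4FB50CCA3BD39 = 10440746160600890681.

10440746160600890681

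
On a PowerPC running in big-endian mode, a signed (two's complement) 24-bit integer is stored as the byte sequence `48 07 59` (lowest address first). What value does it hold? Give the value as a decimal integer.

4720473

Big-endian: lowest address holds the most-significant byte.
The bytes are already most-significant first: 0x480759.
0x480759 = 4720473.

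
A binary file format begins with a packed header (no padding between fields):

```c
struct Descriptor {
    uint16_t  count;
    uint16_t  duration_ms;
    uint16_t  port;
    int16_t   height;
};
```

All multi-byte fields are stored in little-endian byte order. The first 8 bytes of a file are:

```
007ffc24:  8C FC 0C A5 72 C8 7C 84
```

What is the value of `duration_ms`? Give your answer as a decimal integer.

42252

`duration_ms` follows `count` (2 bytes), so it starts at byte offset 2 and occupies 2 bytes.
Bytes at offsets 2..3: 0C A5.
In little-endian order the low byte comes first in memory.
Reassemble most-significant byte first: A5 0C → 0xA50C.
0xA50C = 42252.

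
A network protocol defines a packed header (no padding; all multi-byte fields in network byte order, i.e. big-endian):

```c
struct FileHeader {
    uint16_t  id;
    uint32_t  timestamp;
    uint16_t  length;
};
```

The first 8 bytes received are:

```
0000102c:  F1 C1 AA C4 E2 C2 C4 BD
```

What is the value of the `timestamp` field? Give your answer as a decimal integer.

2865029826

`timestamp` follows `id` (2 bytes), so it starts at byte offset 2 and occupies 4 bytes.
Bytes at offsets 2..5: AA C4 E2 C2.
Big-endian stores the most-significant byte at the lowest address.
The bytes are already most-significant first: 0xAAC4E2C2.
0xAAC4E2C2 = 2865029826.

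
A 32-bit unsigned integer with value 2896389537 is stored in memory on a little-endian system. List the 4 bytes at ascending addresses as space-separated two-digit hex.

2896389537 in hexadecimal, padded to 32 bits, is 0xACA365A1.
Split into bytes (most-significant first): AC A3 65 A1.
In little-endian order the low byte comes first in memory.
So at ascending addresses the bytes are A1 65 A3 AC.

A1 65 A3 AC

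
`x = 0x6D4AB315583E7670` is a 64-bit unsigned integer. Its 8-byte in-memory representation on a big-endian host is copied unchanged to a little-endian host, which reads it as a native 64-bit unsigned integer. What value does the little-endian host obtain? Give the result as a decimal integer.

Stored big-endian, the bytes at ascending addresses are 6D 4A B3 15 58 3E 76 70.
Read back as little-endian, the first byte is least significant, giving 0x70763E5815B34A6D.
0x70763E5815B34A6D = 8103733127541901933.

8103733127541901933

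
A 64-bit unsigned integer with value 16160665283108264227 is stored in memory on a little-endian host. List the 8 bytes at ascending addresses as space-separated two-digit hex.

16160665283108264227 in hexadecimal, padded to 64 bits, is 0xE0463773BDA7D923.
Split into bytes (most-significant first): E0 46 37 73 BD A7 D9 23.
Little-endian stores the least-significant byte at the lowest address.
So at ascending addresses the bytes are 23 D9 A7 BD 73 37 46 E0.

23 D9 A7 BD 73 37 46 E0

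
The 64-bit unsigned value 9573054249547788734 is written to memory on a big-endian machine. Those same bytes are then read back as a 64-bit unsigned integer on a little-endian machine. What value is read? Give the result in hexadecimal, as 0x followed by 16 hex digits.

9573054249547788734 in 64-bit hexadecimal is 0x84DA521EA7D6F1BE.
Stored big-endian, the bytes at ascending addresses are 84 DA 52 1E A7 D6 F1 BE.
Read back as little-endian, the first byte is least significant, giving 0xBEF1D6A71E52DA84.

0xBEF1D6A71E52DA84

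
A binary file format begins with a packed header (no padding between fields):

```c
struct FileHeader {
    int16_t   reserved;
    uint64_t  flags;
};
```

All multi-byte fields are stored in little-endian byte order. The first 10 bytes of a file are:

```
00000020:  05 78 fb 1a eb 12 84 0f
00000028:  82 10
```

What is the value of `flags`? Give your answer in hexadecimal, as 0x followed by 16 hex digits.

0x10820F8412EB1AFB

`flags` follows `reserved` (2 bytes), so it starts at byte offset 2 and occupies 8 bytes.
Bytes at offsets 2..9: FB 1A EB 12 84 0F 82 10.
Little-endian stores the least-significant byte at the lowest address.
Reassemble most-significant byte first: 10 82 0F 84 12 EB 1A FB → 0x10820F8412EB1AFB.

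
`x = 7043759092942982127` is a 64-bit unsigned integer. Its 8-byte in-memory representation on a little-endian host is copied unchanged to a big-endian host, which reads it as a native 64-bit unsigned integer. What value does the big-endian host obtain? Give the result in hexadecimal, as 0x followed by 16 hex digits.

7043759092942982127 in 64-bit hexadecimal is 0x61C075935A4B4BEF.
Stored little-endian, the bytes at ascending addresses are EF 4B 4B 5A 93 75 C0 61.
Read back as big-endian, the last byte is least significant, giving 0xEF4B4B5A9375C061.

0xEF4B4B5A9375C061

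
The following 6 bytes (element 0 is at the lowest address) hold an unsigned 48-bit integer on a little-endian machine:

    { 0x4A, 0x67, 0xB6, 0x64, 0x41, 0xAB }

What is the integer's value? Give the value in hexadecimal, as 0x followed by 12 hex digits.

0xAB4164B6674A

Little-endian stores the least-significant byte at the lowest address.
Reassemble most-significant byte first: AB 41 64 B6 67 4A → 0xAB4164B6674A.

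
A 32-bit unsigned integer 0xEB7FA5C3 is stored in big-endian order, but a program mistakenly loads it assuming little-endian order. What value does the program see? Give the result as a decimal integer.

3282403307

Stored big-endian, the bytes at ascending addresses are EB 7F A5 C3.
Read back as little-endian, the first byte is least significant, giving 0xC3A57FEB.
0xC3A57FEB = 3282403307.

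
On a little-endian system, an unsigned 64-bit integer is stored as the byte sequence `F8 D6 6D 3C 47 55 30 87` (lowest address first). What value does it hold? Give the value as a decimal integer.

Little-endian: lowest address holds the least-significant byte.
Reassemble most-significant byte first: 87 30 55 47 3C 6D D6 F8 → 0x873055473C6DD6F8.
0x873055473C6DD6F8 = 9741379758447253240.

9741379758447253240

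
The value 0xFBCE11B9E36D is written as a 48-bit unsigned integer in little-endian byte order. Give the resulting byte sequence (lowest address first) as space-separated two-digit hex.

6D E3 B9 11 CE FB

Split into bytes (most-significant first): FB CE 11 B9 E3 6D.
Little-endian stores the least-significant byte at the lowest address.
So at ascending addresses the bytes are 6D E3 B9 11 CE FB.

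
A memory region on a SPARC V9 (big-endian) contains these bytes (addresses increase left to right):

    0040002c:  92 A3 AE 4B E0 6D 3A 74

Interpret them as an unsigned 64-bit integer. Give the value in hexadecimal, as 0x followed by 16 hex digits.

Big-endian stores the most-significant byte at the lowest address.
The bytes are already most-significant first: 0x92A3AE4BE06D3A74.

0x92A3AE4BE06D3A74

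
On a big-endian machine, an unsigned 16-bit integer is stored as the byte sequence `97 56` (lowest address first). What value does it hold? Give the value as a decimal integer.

38742

In big-endian order the high byte comes first in memory.
The bytes are already most-significant first: 0x9756.
0x9756 = 38742.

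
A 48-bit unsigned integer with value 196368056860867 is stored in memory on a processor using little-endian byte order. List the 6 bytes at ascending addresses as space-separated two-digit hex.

C3 40 46 80 98 B2

196368056860867 in hexadecimal, padded to 48 bits, is 0xB298804640C3.
Split into bytes (most-significant first): B2 98 80 46 40 C3.
Little-endian stores the least-significant byte at the lowest address.
So at ascending addresses the bytes are C3 40 46 80 98 B2.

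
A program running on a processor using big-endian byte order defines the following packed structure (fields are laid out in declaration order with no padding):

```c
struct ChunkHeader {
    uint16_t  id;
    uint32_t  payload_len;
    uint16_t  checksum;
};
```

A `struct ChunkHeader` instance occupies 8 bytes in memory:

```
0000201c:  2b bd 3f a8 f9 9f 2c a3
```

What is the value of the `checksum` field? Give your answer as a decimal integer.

`checksum` follows `id` (2 B), `payload_len` (4 B), so it starts at offset 2 + 4 = 6 and occupies 2 bytes.
Bytes at offsets 6..7: 2C A3.
In big-endian order the high byte comes first in memory.
The bytes are already most-significant first: 0x2CA3.
0x2CA3 = 11427.

11427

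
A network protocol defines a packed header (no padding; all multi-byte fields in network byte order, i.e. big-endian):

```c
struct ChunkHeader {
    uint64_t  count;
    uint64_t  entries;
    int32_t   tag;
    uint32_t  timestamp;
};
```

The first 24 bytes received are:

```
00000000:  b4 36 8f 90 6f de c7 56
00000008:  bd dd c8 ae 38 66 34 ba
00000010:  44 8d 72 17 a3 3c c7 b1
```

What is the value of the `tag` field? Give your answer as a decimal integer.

1150120471

`tag` follows `count` (8 B), `entries` (8 B), so it starts at offset 8 + 8 = 16 and occupies 4 bytes.
Bytes at offsets 16..19: 44 8D 72 17.
Big-endian: lowest address holds the most-significant byte.
The bytes are already most-significant first: 0x448D7217.
0x448D7217 = 1150120471.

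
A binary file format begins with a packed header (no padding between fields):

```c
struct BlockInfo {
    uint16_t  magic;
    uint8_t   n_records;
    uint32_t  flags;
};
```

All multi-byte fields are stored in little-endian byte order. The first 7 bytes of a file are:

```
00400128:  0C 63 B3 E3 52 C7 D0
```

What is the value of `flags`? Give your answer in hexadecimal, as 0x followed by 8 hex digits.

`flags` follows `magic` (2 B), `n_records` (1 B), so it starts at offset 2 + 1 = 3 and occupies 4 bytes.
Bytes at offsets 3..6: E3 52 C7 D0.
Little-endian stores the least-significant byte at the lowest address.
Reassemble most-significant byte first: D0 C7 52 E3 → 0xD0C752E3.

0xD0C752E3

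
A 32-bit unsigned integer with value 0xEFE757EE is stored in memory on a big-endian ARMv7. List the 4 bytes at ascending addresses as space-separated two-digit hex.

EF E7 57 EE

Split into bytes (most-significant first): EF E7 57 EE.
Big-endian: lowest address holds the most-significant byte.
So the memory order matches the most-significant-first order: EF E7 57 EE.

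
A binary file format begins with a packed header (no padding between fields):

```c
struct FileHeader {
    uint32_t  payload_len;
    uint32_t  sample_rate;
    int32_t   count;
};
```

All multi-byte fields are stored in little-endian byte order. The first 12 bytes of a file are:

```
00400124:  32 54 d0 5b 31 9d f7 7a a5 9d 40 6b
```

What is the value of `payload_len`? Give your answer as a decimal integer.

1540379698

`payload_len` is the first field, at byte offset 0, occupying 4 bytes.
Bytes at offsets 0..3: 32 54 D0 5B.
Little-endian stores the least-significant byte at the lowest address.
Reassemble most-significant byte first: 5B D0 54 32 → 0x5BD05432.
0x5BD05432 = 1540379698.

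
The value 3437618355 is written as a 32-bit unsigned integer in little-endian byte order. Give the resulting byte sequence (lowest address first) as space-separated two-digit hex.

B3 E4 E5 CC

3437618355 in hexadecimal, padded to 32 bits, is 0xCCE5E4B3.
Split into bytes (most-significant first): CC E5 E4 B3.
Little-endian: lowest address holds the least-significant byte.
So at ascending addresses the bytes are B3 E4 E5 CC.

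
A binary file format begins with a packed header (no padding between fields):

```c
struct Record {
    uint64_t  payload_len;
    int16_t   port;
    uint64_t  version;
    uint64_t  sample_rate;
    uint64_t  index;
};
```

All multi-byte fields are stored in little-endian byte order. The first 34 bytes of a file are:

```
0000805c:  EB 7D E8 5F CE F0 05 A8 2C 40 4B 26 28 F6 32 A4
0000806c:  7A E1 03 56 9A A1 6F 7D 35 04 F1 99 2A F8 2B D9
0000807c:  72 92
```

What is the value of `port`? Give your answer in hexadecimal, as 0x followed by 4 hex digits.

0x402C

`port` follows `payload_len` (8 bytes), so it starts at byte offset 8 and occupies 2 bytes.
Bytes at offsets 8..9: 2C 40.
Little-endian: lowest address holds the least-significant byte.
Reassemble most-significant byte first: 40 2C → 0x402C.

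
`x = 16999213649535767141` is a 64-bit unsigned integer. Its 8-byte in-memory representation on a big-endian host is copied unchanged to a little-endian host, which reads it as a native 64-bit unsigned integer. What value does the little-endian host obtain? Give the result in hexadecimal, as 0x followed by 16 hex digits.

0x65128DA1BF56E9EB

16999213649535767141 in 64-bit hexadecimal is 0xEBE956BFA18D1265.
Stored big-endian, the bytes at ascending addresses are EB E9 56 BF A1 8D 12 65.
Read back as little-endian, the first byte is least significant, giving 0x65128DA1BF56E9EB.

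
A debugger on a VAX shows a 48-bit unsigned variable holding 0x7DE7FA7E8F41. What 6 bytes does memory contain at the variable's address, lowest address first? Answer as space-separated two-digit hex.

Split into bytes (most-significant first): 7D E7 FA 7E 8F 41.
In little-endian order the low byte comes first in memory.
So at ascending addresses the bytes are 41 8F 7E FA E7 7D.

41 8F 7E FA E7 7D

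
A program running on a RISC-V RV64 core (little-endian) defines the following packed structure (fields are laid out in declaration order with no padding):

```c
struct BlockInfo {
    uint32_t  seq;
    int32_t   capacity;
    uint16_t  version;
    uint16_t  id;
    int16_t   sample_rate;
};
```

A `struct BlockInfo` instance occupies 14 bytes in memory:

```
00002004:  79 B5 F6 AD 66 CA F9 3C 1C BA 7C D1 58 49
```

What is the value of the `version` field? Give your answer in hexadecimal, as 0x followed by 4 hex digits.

`version` follows `seq` (4 B), `capacity` (4 B), so it starts at offset 4 + 4 = 8 and occupies 2 bytes.
Bytes at offsets 8..9: 1C BA.
Little-endian: lowest address holds the least-significant byte.
Reassemble most-significant byte first: BA 1C → 0xBA1C.

0xBA1C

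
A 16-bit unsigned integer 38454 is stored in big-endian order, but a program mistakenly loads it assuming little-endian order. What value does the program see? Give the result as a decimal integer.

13974

38454 in 16-bit hexadecimal is 0x9636.
Stored big-endian, the bytes at ascending addresses are 96 36.
Read back as little-endian, the first byte is least significant, giving 0x3696.
0x3696 = 13974.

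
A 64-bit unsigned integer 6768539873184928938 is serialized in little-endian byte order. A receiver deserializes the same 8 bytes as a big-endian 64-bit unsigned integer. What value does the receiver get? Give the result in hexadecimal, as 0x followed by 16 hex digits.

0xAA54414527AFEE5D

6768539873184928938 in 64-bit hexadecimal is 0x5DEEAF27454154AA.
Stored little-endian, the bytes at ascending addresses are AA 54 41 45 27 AF EE 5D.
Read back as big-endian, the last byte is least significant, giving 0xAA54414527AFEE5D.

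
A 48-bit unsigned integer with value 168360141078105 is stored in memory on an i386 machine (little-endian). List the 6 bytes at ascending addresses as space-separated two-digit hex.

168360141078105 in hexadecimal, padded to 48 bits, is 0x991F66673E59.
Split into bytes (most-significant first): 99 1F 66 67 3E 59.
In little-endian order the low byte comes first in memory.
So at ascending addresses the bytes are 59 3E 67 66 1F 99.

59 3E 67 66 1F 99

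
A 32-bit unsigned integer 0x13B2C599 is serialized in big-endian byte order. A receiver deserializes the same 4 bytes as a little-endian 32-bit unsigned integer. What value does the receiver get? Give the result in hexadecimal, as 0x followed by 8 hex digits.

Stored big-endian, the bytes at ascending addresses are 13 B2 C5 99.
Read back as little-endian, the first byte is least significant, giving 0x99C5B213.

0x99C5B213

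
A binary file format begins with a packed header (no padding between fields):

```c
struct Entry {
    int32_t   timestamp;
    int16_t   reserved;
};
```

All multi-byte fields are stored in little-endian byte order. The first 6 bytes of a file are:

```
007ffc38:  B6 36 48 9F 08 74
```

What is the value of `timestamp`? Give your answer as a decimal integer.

-1622657354

`timestamp` is the first field, at byte offset 0, occupying 4 bytes.
Bytes at offsets 0..3: B6 36 48 9F.
Little-endian: lowest address holds the least-significant byte.
Reassemble most-significant byte first: 9F 48 36 B6 → 0x9F4836B6.
Top bit is set, so as a signed 32-bit value this is 0x9F4836B6 − 2^32 = -1622657354.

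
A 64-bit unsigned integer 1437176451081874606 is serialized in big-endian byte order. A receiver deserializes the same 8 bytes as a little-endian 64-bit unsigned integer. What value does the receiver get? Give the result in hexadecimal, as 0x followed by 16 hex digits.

1437176451081874606 in 64-bit hexadecimal is 0x13F1E05E264AACAE.
Stored big-endian, the bytes at ascending addresses are 13 F1 E0 5E 26 4A AC AE.
Read back as little-endian, the first byte is least significant, giving 0xAEAC4A265EE0F113.

0xAEAC4A265EE0F113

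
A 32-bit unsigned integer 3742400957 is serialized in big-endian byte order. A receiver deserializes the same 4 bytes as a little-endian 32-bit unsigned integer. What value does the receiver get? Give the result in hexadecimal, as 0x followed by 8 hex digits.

3742400957 in 32-bit hexadecimal is 0xDF1081BD.
Stored big-endian, the bytes at ascending addresses are DF 10 81 BD.
Read back as little-endian, the first byte is least significant, giving 0xBD8110DF.

0xBD8110DF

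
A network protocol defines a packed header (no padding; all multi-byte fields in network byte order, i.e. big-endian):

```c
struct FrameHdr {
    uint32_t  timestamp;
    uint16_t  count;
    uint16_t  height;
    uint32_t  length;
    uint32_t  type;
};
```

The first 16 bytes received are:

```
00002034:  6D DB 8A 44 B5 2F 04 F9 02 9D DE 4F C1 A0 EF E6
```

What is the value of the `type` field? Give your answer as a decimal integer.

`type` follows `timestamp` (4 B), `count` (2 B), `height` (2 B), `length` (4 B), so it starts at offset 4 + 2 + 2 + 4 = 12 and occupies 4 bytes.
Bytes at offsets 12..15: C1 A0 EF E6.
Big-endian stores the most-significant byte at the lowest address.
The bytes are already most-significant first: 0xC1A0EFE6.
0xC1A0EFE6 = 3248549862.

3248549862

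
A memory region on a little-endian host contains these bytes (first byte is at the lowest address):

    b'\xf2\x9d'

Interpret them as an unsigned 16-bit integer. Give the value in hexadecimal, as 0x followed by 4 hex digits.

In little-endian order the low byte comes first in memory.
Reassemble most-significant byte first: 9D F2 → 0x9DF2.

0x9DF2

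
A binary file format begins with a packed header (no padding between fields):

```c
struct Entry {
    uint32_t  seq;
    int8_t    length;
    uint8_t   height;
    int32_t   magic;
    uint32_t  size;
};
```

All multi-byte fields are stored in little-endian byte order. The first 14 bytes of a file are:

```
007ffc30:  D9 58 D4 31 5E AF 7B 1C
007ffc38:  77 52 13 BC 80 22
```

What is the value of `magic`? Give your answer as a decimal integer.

1383537787

`magic` follows `seq` (4 B), `length` (1 B), `height` (1 B), so it starts at offset 4 + 1 + 1 = 6 and occupies 4 bytes.
Bytes at offsets 6..9: 7B 1C 77 52.
Little-endian: lowest address holds the least-significant byte.
Reassemble most-significant byte first: 52 77 1C 7B → 0x52771C7B.
0x52771C7B = 1383537787.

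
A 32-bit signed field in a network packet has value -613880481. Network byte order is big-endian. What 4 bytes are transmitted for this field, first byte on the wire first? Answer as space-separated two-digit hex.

DB 68 ED 5F

Two's complement of -613880481 in 32 bits: 613880481 = 0x249712A1; invert → 0xDB68ED5E; add 1 → 0xDB68ED5F.
Split into bytes (most-significant first): DB 68 ED 5F.
Big-endian stores the most-significant byte at the lowest address.
So the memory order matches the most-significant-first order: DB 68 ED 5F.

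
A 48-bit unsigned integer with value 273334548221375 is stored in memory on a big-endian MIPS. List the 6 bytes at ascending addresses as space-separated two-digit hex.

F8 98 A8 A6 CD BF

273334548221375 in hexadecimal, padded to 48 bits, is 0xF898A8A6CDBF.
Split into bytes (most-significant first): F8 98 A8 A6 CD BF.
Big-endian stores the most-significant byte at the lowest address.
So the memory order matches the most-significant-first order: F8 98 A8 A6 CD BF.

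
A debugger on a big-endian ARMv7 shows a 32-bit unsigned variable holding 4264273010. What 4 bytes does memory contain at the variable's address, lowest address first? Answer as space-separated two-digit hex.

4264273010 in hexadecimal, padded to 32 bits, is 0xFE2BA472.
Split into bytes (most-significant first): FE 2B A4 72.
Big-endian: lowest address holds the most-significant byte.
So the memory order matches the most-significant-first order: FE 2B A4 72.

FE 2B A4 72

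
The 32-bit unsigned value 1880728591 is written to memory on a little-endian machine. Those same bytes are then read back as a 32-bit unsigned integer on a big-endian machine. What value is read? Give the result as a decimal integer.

1880728591 in 32-bit hexadecimal is 0x7019A40F.
Stored little-endian, the bytes at ascending addresses are 0F A4 19 70.
Read back as big-endian, the last byte is least significant, giving 0x0FA41970.
0x0FA41970 = 262412656.

262412656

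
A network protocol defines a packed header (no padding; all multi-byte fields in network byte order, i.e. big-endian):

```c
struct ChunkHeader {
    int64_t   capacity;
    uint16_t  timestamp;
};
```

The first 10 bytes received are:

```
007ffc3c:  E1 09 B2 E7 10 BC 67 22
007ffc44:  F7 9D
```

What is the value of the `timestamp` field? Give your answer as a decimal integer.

`timestamp` follows `capacity` (8 bytes), so it starts at byte offset 8 and occupies 2 bytes.
Bytes at offsets 8..9: F7 9D.
Big-endian: lowest address holds the most-significant byte.
The bytes are already most-significant first: 0xF79D.
0xF79D = 63389.

63389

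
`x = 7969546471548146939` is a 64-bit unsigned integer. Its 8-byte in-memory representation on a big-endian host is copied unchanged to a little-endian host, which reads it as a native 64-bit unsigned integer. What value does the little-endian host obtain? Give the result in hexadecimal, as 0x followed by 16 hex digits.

0xFB5498994A84996E

7969546471548146939 in 64-bit hexadecimal is 0x6E99844A999854FB.
Stored big-endian, the bytes at ascending addresses are 6E 99 84 4A 99 98 54 FB.
Read back as little-endian, the first byte is least significant, giving 0xFB5498994A84996E.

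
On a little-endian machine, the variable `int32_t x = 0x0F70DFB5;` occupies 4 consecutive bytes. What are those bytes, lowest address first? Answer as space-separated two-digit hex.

B5 DF 70 0F

Split into bytes (most-significant first): 0F 70 DF B5.
Little-endian stores the least-significant byte at the lowest address.
So at ascending addresses the bytes are B5 DF 70 0F.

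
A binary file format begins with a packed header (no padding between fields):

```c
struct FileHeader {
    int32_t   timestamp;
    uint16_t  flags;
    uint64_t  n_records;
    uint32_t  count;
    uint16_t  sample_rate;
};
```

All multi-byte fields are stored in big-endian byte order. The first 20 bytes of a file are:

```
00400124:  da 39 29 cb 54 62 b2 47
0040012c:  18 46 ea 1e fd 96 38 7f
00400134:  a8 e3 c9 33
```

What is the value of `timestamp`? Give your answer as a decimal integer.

-633787957

`timestamp` is the first field, at byte offset 0, occupying 4 bytes.
Bytes at offsets 0..3: DA 39 29 CB.
Big-endian: lowest address holds the most-significant byte.
The bytes are already most-significant first: 0xDA3929CB.
Top bit is set, so as a signed 32-bit value this is 0xDA3929CB − 2^32 = -633787957.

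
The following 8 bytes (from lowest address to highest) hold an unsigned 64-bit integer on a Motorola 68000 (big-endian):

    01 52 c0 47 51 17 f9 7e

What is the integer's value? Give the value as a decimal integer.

95349954663938430

Big-endian stores the most-significant byte at the lowest address.
The bytes are already most-significant first: 0x0152C0475117F97E.
0x0152C0475117F97E = 95349954663938430.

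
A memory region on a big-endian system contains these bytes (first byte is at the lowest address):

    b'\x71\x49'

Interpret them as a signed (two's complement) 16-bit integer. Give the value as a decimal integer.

In big-endian order the high byte comes first in memory.
The bytes are already most-significant first: 0x7149.
0x7149 = 29001.

29001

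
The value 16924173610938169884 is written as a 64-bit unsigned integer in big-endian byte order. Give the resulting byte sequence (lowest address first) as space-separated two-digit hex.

16924173610938169884 in hexadecimal, padded to 64 bits, is 0xEADEBE3B25027A1C.
Split into bytes (most-significant first): EA DE BE 3B 25 02 7A 1C.
In big-endian order the high byte comes first in memory.
So the memory order matches the most-significant-first order: EA DE BE 3B 25 02 7A 1C.

EA DE BE 3B 25 02 7A 1C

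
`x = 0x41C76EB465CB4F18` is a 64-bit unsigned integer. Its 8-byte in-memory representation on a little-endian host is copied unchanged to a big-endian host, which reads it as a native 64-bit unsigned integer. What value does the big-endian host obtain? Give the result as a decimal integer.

1751842417749706561

Stored little-endian, the bytes at ascending addresses are 18 4F CB 65 B4 6E C7 41.
Read back as big-endian, the last byte is least significant, giving 0x184FCB65B46EC741.
0x184FCB65B46EC741 = 1751842417749706561.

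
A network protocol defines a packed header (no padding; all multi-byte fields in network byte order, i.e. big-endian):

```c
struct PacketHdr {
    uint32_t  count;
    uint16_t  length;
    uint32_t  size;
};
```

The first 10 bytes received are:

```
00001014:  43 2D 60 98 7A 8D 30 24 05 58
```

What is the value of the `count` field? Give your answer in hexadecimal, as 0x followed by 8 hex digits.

0x432D6098

`count` is the first field, at byte offset 0, occupying 4 bytes.
Bytes at offsets 0..3: 43 2D 60 98.
In big-endian order the high byte comes first in memory.
The bytes are already most-significant first: 0x432D6098.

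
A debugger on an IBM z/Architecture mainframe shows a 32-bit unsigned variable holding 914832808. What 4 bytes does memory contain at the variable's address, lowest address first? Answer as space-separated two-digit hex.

914832808 in hexadecimal, padded to 32 bits, is 0x36873DA8.
Split into bytes (most-significant first): 36 87 3D A8.
Big-endian: lowest address holds the most-significant byte.
So the memory order matches the most-significant-first order: 36 87 3D A8.

36 87 3D A8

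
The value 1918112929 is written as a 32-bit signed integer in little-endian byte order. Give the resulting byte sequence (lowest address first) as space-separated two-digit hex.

1918112929 in hexadecimal, padded to 32 bits, is 0x725414A1.
Split into bytes (most-significant first): 72 54 14 A1.
Little-endian stores the least-significant byte at the lowest address.
So at ascending addresses the bytes are A1 14 54 72.

A1 14 54 72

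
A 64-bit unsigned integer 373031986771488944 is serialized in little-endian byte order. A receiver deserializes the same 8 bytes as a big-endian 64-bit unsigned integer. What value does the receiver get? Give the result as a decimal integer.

12713766844260297989

373031986771488944 in 64-bit hexadecimal is 0x052D469D955F70B0.
Stored little-endian, the bytes at ascending addresses are B0 70 5F 95 9D 46 2D 05.
Read back as big-endian, the last byte is least significant, giving 0xB0705F959D462D05.
0xB0705F959D462D05 = 12713766844260297989.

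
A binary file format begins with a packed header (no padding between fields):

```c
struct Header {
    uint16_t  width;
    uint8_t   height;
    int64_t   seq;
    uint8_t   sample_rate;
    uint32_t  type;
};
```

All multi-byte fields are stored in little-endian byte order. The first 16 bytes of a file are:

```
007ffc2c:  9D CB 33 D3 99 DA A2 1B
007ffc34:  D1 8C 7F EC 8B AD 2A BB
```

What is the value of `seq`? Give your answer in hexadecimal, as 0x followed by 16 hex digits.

`seq` follows `width` (2 B), `height` (1 B), so it starts at offset 2 + 1 = 3 and occupies 8 bytes.
Bytes at offsets 3..10: D3 99 DA A2 1B D1 8C 7F.
Little-endian: lowest address holds the least-significant byte.
Reassemble most-significant byte first: 7F 8C D1 1B A2 DA 99 D3 → 0x7F8CD11BA2DA99D3.

0x7F8CD11BA2DA99D3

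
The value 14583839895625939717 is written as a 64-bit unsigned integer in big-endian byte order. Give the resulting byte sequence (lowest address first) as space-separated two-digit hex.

14583839895625939717 in hexadecimal, padded to 64 bits, is 0xCA64351DD7F43B05.
Split into bytes (most-significant first): CA 64 35 1D D7 F4 3B 05.
In big-endian order the high byte comes first in memory.
So the memory order matches the most-significant-first order: CA 64 35 1D D7 F4 3B 05.

CA 64 35 1D D7 F4 3B 05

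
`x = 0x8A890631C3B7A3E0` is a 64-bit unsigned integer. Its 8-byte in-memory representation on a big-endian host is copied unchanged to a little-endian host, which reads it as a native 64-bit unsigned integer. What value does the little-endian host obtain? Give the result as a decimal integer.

Stored big-endian, the bytes at ascending addresses are 8A 89 06 31 C3 B7 A3 E0.
Read back as little-endian, the first byte is least significant, giving 0xE0A3B7C33106898A.
0xE0A3B7C33106898A = 16186983534668712330.

16186983534668712330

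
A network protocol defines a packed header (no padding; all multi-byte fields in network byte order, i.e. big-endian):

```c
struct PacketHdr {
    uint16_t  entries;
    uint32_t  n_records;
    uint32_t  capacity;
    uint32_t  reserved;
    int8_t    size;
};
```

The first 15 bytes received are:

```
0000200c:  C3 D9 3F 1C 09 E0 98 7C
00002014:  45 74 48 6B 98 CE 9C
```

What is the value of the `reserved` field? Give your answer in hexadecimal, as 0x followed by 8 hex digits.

0x486B98CE

`reserved` follows `entries` (2 B), `n_records` (4 B), `capacity` (4 B), so it starts at offset 2 + 4 + 4 = 10 and occupies 4 bytes.
Bytes at offsets 10..13: 48 6B 98 CE.
In big-endian order the high byte comes first in memory.
The bytes are already most-significant first: 0x486B98CE.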